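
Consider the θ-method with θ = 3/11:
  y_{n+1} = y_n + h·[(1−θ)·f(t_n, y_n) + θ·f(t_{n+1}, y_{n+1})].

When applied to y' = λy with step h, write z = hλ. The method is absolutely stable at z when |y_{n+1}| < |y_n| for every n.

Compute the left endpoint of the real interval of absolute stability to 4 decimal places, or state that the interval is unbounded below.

With y'=λy (z=hλ):
  y_{n+1} = y_n + z·[8/11·y_n + 3/11·y_{n+1}] ⇒ (1 − 3/11z)y_{n+1} = (1 + 8/11z)y_n
  R(z) = (1 + 8/11z)/(1 − 3/11z).

Boundary: |R(x)|=1, x<0.
x=-1.16: |R|=0.1188
R=−1: 1+8/11x = −1+3/11x ⇒ -5/11x=2 ⇒ x=2/(-5/11)=-4.4000
Confirm numerically:
  x=-4.236: |R|=0.96541 <1
  x=-3.007: |R|=0.65212 <1
  x=-2.723: |R|=0.56257 <1
  x=-2.125: |R|=0.34532 <1
  x=-4.990: |R|=1.11359 >1
  x=-4.901: |R|=1.09746 >1
  x=-4.547: |R|=1.02983 >1
So |R|<1 on (-4.4000, 0).

z* = -4.4000.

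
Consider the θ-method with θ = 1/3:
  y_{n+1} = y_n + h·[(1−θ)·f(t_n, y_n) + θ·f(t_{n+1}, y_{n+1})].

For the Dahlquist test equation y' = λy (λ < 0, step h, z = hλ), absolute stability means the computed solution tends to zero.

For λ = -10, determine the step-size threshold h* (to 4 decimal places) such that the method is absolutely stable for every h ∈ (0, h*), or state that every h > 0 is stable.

(-6.0000,0); λ=-10 ⇒ h* = (6)/10 = 0.6000.

Set f=λy, z=hλ:
  y_{n+1} = y_n + z·[2/3·y_n + 1/3·y_{n+1}] ⇒ (1 − 1/3z)y_{n+1} = (1 + 2/3z)y_n
  R(z) = (1 + 2/3z)/(1 − 1/3z).

Solve |R(x)|<1 on ℝ⁻.
x=-1.26: |R|=0.1127
R=−1: 1+2/3x = −1+1/3x ⇒ -1/3x=2 ⇒ x=2/(-1/3)=-6.0000
Confirm numerically:
  x=-5.777: |R|=0.97459 <1
  x=-5.410: |R|=0.92985 <1
  x=-3.665: |R|=0.64966 <1
  x=-2.787: |R|=0.44479 <1
  x=-6.565: |R|=1.05907 >1
  x=-6.329: |R|=1.03527 >1
So |R|<1 on (-6.0000, 0).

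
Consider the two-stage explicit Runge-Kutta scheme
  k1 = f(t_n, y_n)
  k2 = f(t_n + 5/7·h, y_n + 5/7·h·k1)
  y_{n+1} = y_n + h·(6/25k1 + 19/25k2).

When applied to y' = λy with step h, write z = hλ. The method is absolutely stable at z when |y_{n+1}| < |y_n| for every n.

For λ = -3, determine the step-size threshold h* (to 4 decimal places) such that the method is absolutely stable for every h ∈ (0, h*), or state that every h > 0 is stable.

(-1.8421,0); λ=-3 ⇒ h* = (35/19)/3 = 0.6140.

Set f=λy, z=hλ:
  k1=λy_n ⇒ h·k1=z·y_n;  k2=λ(1+5/7z)y_n ⇒ h·k2=z(1+5/7z)y_n
  y_{n+1}/y_n = 1 + 6/25z + 19/25z(1+5/7z) = 1 + z + 19/35z²
  R(z) = 1 + z + 19/35z².

Boundary: |R(x)|=1, x<0.
x=-0.41: |R|=0.6813
R=1: x+19/35x²=0 ⇒ x=−35/19=-1.8421; min R=1−1/(4·19/35)=0.5395>−1
Confirm numerically:
  x=-1.812: |R|=0.97039 <1
  x=-1.175: |R|=0.57448 <1
  x=-1.068: |R|=0.55120 <1
  x=-0.913: |R|=0.53951 <1
  x=-1.948: |R|=1.11198 >1
  x=-1.918: |R|=1.07902 >1
  x=-1.910: |R|=1.07040 >1
So |R|<1 on (-1.8421, 0).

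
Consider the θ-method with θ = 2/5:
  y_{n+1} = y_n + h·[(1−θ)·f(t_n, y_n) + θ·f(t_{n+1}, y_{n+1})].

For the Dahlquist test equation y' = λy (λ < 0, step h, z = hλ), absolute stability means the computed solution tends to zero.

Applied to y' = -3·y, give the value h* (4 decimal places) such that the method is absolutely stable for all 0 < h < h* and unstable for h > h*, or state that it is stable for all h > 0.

(-10.0000,0); λ=-3 ⇒ h* = (10)/3 = 3.3333.

Test eqn y'=λy, z=hλ:
  y_{n+1} = y_n + z·[3/5·y_n + 2/5·y_{n+1}] ⇒ (1 − 2/5z)y_{n+1} = (1 + 3/5z)y_n
  R(z) = (1 + 3/5z)/(1 − 2/5z).

Boundary: |R(x)|=1, x<0.
x=-0.67: |R|=0.4716
R=−1: 1+3/5x = −1+2/5x ⇒ -1/5x=2 ⇒ x=2/(-1/5)=-10.0000
Confirm numerically:
  x=-9.216: |R|=0.96654 <1
  x=-6.146: |R|=0.77712 <1
  x=-5.196: |R|=0.68789 <1
  x=-10.463: |R|=1.01786 >1
  x=-10.128: |R|=1.00507 >1
  x=-10.092: |R|=1.00365 >1
So |R|<1 on (-10.0000, 0).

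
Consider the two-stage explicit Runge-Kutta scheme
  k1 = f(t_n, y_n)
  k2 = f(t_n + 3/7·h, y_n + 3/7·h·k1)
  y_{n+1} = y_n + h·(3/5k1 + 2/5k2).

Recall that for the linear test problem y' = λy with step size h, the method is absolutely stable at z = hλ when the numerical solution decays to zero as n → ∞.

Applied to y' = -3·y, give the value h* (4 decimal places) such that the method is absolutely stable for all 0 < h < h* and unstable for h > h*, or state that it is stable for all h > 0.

With y'=λy (z=hλ):
  k1=λy_n ⇒ h·k1=z·y_n;  k2=λ(1+3/7z)y_n ⇒ h·k2=z(1+3/7z)y_n
  y_{n+1}/y_n = 1 + 3/5z + 2/5z(1+3/7z) = 1 + z + 6/35z²
  ⇒ R(z) = 1 + z + 6/35z².

Need |R(x)|<1, x<0.
x=-1.22: |R|=0.0352
R=1: x+6/35x²=0 ⇒ x=−35/6=-5.8333; min R=1−1/(4·6/35)=-0.4583>−1
Confirm numerically:
  x=-5.057: |R|=0.32699 <1
  x=-4.615: |R|=0.03612 <1
  x=-4.134: |R|=0.20429 <1
  x=-2.829: |R|=0.45702 <1
  x=-6.408: |R|=1.63128 >1
  x=-6.201: |R|=1.39084 >1
  x=-6.059: |R|=1.23440 >1
Interval (-5.8333, 0).

(-5.8333,0); λ=-3 ⇒ h* = (35/6)/3 = 1.9444.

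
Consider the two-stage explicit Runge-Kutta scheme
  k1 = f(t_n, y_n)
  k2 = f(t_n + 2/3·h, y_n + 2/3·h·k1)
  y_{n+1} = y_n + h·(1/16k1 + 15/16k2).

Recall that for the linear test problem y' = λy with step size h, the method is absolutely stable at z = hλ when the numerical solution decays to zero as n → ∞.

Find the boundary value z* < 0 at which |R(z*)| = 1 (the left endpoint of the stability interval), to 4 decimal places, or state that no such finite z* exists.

Set f=λy, z=hλ:
  k1=λy_n ⇒ h·k1=z·y_n;  k2=λ(1+2/3z)y_n ⇒ h·k2=z(1+2/3z)y_n
  y_{n+1}/y_n = 1 + 1/16z + 15/16z(1+2/3z) = 1 + z + 5/8z²
  ⇒ R(z) = 1 + z + 5/8z².

Boundary: |R(x)|=1, x<0.
x=-1.35: |R|=0.7891
R=1: x+5/8x²=0 ⇒ x=−8/5=-1.6000; min R=1−1/(4·5/8)=0.6000>−1
Confirm numerically:
  x=-1.575: |R|=0.97539 <1
  x=-1.559: |R|=0.96005 <1
  x=-1.321: |R|=0.76965 <1
  x=-1.318: |R|=0.76770 <1
  x=-2.148: |R|=1.73569 >1
  x=-1.861: |R|=1.30358 >1
  x=-1.634: |R|=1.03472 >1
Interval (-1.6000, 0).

z* = -1.6000.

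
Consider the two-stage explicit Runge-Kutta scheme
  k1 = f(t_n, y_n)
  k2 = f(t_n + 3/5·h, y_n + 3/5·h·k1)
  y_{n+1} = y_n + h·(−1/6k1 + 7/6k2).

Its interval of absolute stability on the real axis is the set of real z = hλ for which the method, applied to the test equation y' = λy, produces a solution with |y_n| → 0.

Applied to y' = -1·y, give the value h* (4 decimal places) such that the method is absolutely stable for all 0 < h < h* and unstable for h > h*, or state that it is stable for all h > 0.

(-1.4286,0); λ=-1 ⇒ h* = (10/7)/1 = 1.4286.

Test eqn y'=λy, z=hλ:
  k1=λy_n ⇒ h·k1=z·y_n;  k2=λ(1+3/5z)y_n ⇒ h·k2=z(1+3/5z)y_n
  y_{n+1}/y_n = 1 − 1/6z + 7/6z(1+3/5z) = 1 + z + 7/10z²
  so R(z) = 1 + z + 7/10z².

Need |R(x)|<1, x<0.
x=-0.37: |R|=0.7258
R=1: x+7/10x²=0 ⇒ x=−10/7=-1.4286; min R=1−1/(4·7/10)=0.6429>−1
Confirm numerically:
  x=-1.365: |R|=0.93926 <1
  x=-1.291: |R|=0.87568 <1
  x=-0.691: |R|=0.64324 <1
  x=-0.590: |R|=0.65367 <1
  x=-1.855: |R|=1.55372 >1
  x=-1.492: |R|=1.06624 >1
  x=-1.460: |R|=1.03212 >1
Interval (-1.4286, 0).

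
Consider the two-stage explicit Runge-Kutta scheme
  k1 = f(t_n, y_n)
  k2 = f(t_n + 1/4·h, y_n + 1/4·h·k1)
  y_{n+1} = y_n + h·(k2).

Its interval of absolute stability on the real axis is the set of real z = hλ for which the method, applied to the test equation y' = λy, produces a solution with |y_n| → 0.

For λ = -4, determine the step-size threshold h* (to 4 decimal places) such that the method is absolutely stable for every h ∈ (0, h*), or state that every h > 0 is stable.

(-4.0000,0); λ=-4 ⇒ h* = (4)/4 = 1.0000.

Set f=λy, z=hλ:
  k1=λy_n ⇒ h·k1=z·y_n;  k2=λ(1+1/4z)y_n ⇒ h·k2=z(1+1/4z)y_n
  y_{n+1}/y_n = 1 + z(1+1/4z) = 1 + z + 1/4z²
  R(z) = 1 + z + 1/4z².

Boundary: |R(x)|=1, x<0.
x=-1.23: |R|=0.1482
R=1: x+1/4x²=0 ⇒ x=−4=-4.0000; min R=1−1/(4·1/4)=0.0000>−1
Confirm numerically:
  x=-3.868: |R|=0.87236 <1
  x=-2.853: |R|=0.18190 <1
  x=-2.398: |R|=0.03960 <1
  x=-2.215: |R|=0.01156 <1
  x=-4.532: |R|=1.60276 >1
  x=-4.529: |R|=1.59896 >1
  x=-4.450: |R|=1.50063 >1
So |R|<1 on (-4.0000, 0).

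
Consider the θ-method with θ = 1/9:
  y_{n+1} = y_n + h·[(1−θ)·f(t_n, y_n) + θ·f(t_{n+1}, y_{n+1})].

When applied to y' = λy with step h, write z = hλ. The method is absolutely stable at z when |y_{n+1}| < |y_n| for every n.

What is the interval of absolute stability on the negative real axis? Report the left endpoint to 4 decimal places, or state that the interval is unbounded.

(-2.5714, 0).

On y'=λy, z=hλ:
  y_{n+1} = y_n + z·[8/9·y_n + 1/9·y_{n+1}] ⇒ (1 − 1/9z)y_{n+1} = (1 + 8/9z)y_n
  Hence R(z) = (1 + 8/9z)/(1 − 1/9z).

Solve |R(x)|<1 on ℝ⁻.
x=-1.02: |R|=0.0838
R=−1: 1+8/9x = −1+1/9x ⇒ -7/9x=2 ⇒ x=2/(-7/9)=-2.5714
Confirm numerically:
  x=-2.492: |R|=0.95162 <1
  x=-1.861: |R|=0.54212 <1
  x=-1.759: |R|=0.47142 <1
  x=-1.063: |R|=0.04929 <1
  x=-2.930: |R|=1.21039 >1
  x=-2.852: |R|=1.16571 >1
  x=-2.632: |R|=1.03645 >1
Interval (-2.5714, 0).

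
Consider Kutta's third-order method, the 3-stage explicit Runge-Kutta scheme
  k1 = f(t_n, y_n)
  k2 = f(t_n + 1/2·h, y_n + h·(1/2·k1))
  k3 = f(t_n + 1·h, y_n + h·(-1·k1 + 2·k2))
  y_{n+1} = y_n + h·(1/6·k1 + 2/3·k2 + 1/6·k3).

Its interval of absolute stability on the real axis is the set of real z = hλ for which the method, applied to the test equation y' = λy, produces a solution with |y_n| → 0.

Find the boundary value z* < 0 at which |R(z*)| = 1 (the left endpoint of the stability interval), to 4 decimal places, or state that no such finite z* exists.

left endpoint -2.5127.

Set f=λy, z=hλ:
  order 3, 3-stage ⇒ R(z)=1+z+z^2/2+z^3/6
  (e.g. R(-0.75)=0.46094, |R|=0.46094)

Boundary: |R(x)|=1, x<0.
x=-0.75: |R|=0.4609
|R(-2.37)|=0.7802 |R(-2.08)|=0.4166 |R(-0.7)|=0.4878
Bisect:
  x_lo=-3.0135 |R|=2.0340  x_hi=-0.2405 |R|=0.7861
  mid=-1.62699 |R|=0.02124 →hi
  mid=-2.32026 |R|=0.71035 →hi
  mid=-2.66689 |R|=1.27202 →lo
  mid=-2.49357 |R|=0.96875 →hi
  mid=-2.58023 |R|=1.11445 →lo
  mid=-2.53690 |R|=1.04016 →lo
  mid=-2.51524 |R|=1.00410 →lo
  mid=-2.50440 |R|=0.98634 →hi
  mid=-2.50982 |R|=0.99520 →hi
  mid=-2.51253 |R|=0.99964 →hi
  ...
  [-2.51287,-2.51270] ⇒ x*=-2.5127
So |R|<1 on (-2.5127, 0).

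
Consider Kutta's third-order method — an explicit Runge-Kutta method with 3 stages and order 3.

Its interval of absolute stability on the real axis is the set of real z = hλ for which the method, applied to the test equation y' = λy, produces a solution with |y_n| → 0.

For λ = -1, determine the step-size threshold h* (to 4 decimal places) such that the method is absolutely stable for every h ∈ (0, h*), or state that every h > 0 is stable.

With y'=λy (z=hλ):
  order 3, 3-stage ⇒ R(z)=1+z+z^2/2+z^3/6
  (e.g. R(-0.3)=0.74050, |R|=0.74050)

Find x<0 with |R(x)|<1.
x=-0.3: |R|=0.7405
|R(-2.82)|=1.5814 |R(-2.42)|=0.8539 |R(-1.23)|=0.2163
Bisect:
  x_lo=-3.1723 |R|=2.4613  x_hi=-0.1678 |R|=0.8455
  mid=-1.67008 |R|=0.05185 →hi
  mid=-2.42120 |R|=0.85569 →hi
  mid=-2.79676 |R|=1.53180 →lo
  mid=-2.60898 |R|=1.16538 →lo
  mid=-2.51509 |R|=1.00385 →lo
  mid=-2.46814 |R|=0.92815 →hi
  mid=-2.49161 |R|=0.96559 →hi
  mid=-2.50335 |R|=0.98462 →hi
  ...
  [-2.51289,-2.51270] ⇒ x*=-2.5127
So |R|<1 on (-2.5127, 0).

(-2.5127,0); λ=-1 ⇒ h* = 2.5127.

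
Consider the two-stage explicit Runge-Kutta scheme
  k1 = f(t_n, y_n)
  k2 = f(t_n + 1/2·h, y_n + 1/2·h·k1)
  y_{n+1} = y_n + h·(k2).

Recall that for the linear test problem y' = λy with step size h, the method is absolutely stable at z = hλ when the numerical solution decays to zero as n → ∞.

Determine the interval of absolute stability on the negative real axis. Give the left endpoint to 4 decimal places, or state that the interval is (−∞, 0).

Set f=λy, z=hλ:
  k1=λy_n ⇒ h·k1=z·y_n;  k2=λ(1+1/2z)y_n ⇒ h·k2=z(1+1/2z)y_n
  y_{n+1}/y_n = 1 + z(1+1/2z) = 1 + z + 1/2z²
  R(z) = 1 + z + 1/2z².

Boundary: |R(x)|=1, x<0.
x=-1.61: |R|=0.6861
R=1: x+1/2x²=0 ⇒ x=−2=-2.0000; min R=1−1/(4·1/2)=0.5000>−1
Confirm numerically:
  x=-1.800: |R|=0.82000 <1
  x=-1.148: |R|=0.51095 <1
  x=-1.062: |R|=0.50192 <1
  x=-0.951: |R|=0.50120 <1
  x=-2.455: |R|=1.55851 >1
  x=-2.365: |R|=1.43161 >1
  x=-2.161: |R|=1.17396 >1
Stable set (-2.0000, 0).

z∈(-2.0000,0).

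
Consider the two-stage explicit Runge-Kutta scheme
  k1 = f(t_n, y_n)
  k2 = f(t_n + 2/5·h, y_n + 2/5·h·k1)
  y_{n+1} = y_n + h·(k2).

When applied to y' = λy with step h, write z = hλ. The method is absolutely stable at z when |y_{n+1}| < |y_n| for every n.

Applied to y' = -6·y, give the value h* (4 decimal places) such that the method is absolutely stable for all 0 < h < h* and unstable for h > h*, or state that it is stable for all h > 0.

(-2.5000,0); λ=-6 ⇒ h* = (5/2)/6 = 0.4167.

On y'=λy, z=hλ:
  k1=λy_n ⇒ h·k1=z·y_n;  k2=λ(1+2/5z)y_n ⇒ h·k2=z(1+2/5z)y_n
  y_{n+1}/y_n = 1 + z(1+2/5z) = 1 + z + 2/5z²
  so R(z) = 1 + z + 2/5z².

Solve |R(x)|<1 on ℝ⁻.
x=-0.93: |R|=0.4160
R=1: x+2/5x²=0 ⇒ x=−5/2=-2.5000; min R=1−1/(4·2/5)=0.3750>−1
Confirm numerically:
  x=-2.453: |R|=0.95388 <1
  x=-1.319: |R|=0.37690 <1
  x=-1.100: |R|=0.38400 <1
  x=-1.071: |R|=0.38782 <1
  x=-2.818: |R|=1.35845 >1
  x=-2.813: |R|=1.35219 >1
Stable set (-2.5000, 0).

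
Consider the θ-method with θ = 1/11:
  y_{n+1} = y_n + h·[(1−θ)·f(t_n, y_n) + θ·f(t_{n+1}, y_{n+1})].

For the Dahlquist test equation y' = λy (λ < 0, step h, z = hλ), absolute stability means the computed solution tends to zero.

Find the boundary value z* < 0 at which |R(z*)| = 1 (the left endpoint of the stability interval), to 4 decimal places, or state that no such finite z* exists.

left endpoint -2.4444.

With y'=λy (z=hλ):
  y_{n+1} = y_n + z·[10/11·y_n + 1/11·y_{n+1}] ⇒ (1 − 1/11z)y_{n+1} = (1 + 10/11z)y_n
  R(z) = (1 + 10/11z)/(1 − 1/11z).

Boundary: |R(x)|=1, x<0.
x=-1.27: |R|=0.1385
R=−1: 1+10/11x = −1+1/11x ⇒ -9/11x=2 ⇒ x=2/(-9/11)=-2.4444
Confirm numerically:
  x=-2.370: |R|=0.94989 <1
  x=-1.344: |R|=0.19767 <1
  x=-1.107: |R|=0.00578 <1
  x=-2.850: |R|=1.26354 >1
  x=-2.719: |R|=1.18012 >1
Interval (-2.4444, 0).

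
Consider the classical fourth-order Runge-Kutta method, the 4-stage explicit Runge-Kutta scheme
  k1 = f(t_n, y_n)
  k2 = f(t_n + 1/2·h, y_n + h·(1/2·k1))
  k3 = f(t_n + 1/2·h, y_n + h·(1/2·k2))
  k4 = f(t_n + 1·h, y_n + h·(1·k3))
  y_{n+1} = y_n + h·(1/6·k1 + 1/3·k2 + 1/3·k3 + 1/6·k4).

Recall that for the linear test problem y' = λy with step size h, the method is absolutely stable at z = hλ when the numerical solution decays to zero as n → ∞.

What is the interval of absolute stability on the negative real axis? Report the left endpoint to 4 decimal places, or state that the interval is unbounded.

z∈(-2.7853,0).

Test eqn y'=λy, z=hλ:
  order 4, 4-stage ⇒ R(z)=1+z+z^2/2+z^3/6+z^4/24
  (e.g. R(-1.51)=0.27284, |R|=0.27284)

Need |R(x)|<1, x<0.
x=-1.51: |R|=0.2728
|R(-2)|=0.3333 |R(-1.01)|=0.3717 |R(-0.87)|=0.4226
Bisect:
  x_lo=-3.1112 |R|=1.6134  x_hi=-0.1140 |R|=0.8923
  mid=-1.61261 |R|=0.27049 →hi
  mid=-2.36192 |R|=0.52808 →hi
  mid=-2.73658 |R|=0.92900 →hi
  mid=-2.92390 |R|=1.22990 →lo
  mid=-2.83024 |R|=1.06991 →lo
  mid=-2.78341 |R|=0.99716 →hi
  mid=-2.80682 |R|=1.03295 →lo
  ...
  [-2.78542,-2.78524] ⇒ x*=-2.7853
Stable set (-2.7853, 0).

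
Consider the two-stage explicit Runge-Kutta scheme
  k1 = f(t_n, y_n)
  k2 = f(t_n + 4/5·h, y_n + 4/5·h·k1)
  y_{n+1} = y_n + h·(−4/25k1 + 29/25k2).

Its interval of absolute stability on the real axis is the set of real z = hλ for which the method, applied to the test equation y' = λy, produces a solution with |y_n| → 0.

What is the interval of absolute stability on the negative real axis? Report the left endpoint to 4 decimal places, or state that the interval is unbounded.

With y'=λy (z=hλ):
  k1=λy_n ⇒ h·k1=z·y_n;  k2=λ(1+4/5z)y_n ⇒ h·k2=z(1+4/5z)y_n
  y_{n+1}/y_n = 1 − 4/25z + 29/25z(1+4/5z) = 1 + z + 116/125z²
  Hence R(z) = 1 + z + 116/125z².

Solve |R(x)|<1 on ℝ⁻.
x=-1.15: |R|=1.0773
R=1: x+116/125x²=0 ⇒ x=−125/116=-1.0776; min R=1−1/(4·116/125)=0.7306>−1
Confirm numerically:
  x=-0.930: |R|=0.87263 <1
  x=-0.927: |R|=0.87046 <1
  x=-0.898: |R|=0.85034 <1
  x=-0.682: |R|=0.74964 <1
  x=-1.396: |R|=1.41250 >1
  x=-1.365: |R|=1.36407 >1
  x=-1.327: |R|=1.30714 >1
Stable set (-1.0776, 0).

(-1.0776, 0).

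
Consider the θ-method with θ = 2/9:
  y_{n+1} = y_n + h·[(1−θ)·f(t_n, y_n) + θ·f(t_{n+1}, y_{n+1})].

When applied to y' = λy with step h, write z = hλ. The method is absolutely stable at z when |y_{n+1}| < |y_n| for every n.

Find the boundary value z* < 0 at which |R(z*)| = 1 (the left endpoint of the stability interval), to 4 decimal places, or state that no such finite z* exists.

left endpoint -3.6000.

With y'=λy (z=hλ):
  y_{n+1} = y_n + z·[7/9·y_n + 2/9·y_{n+1}] ⇒ (1 − 2/9z)y_{n+1} = (1 + 7/9z)y_n
  so R(z) = (1 + 7/9z)/(1 − 2/9z).

Need |R(x)|<1, x<0.
x=-0.98: |R|=0.1953
R=−1: 1+7/9x = −1+2/9x ⇒ -5/9x=2 ⇒ x=2/(-5/9)=-3.6000
Confirm numerically:
  x=-3.375: |R|=0.92857 <1
  x=-2.239: |R|=0.49510 <1
  x=-2.032: |R|=0.39988 <1
  x=-1.557: |R|=0.15676 <1
  x=-3.924: |R|=1.09615 >1
  x=-3.784: |R|=1.05553 >1
  x=-3.638: |R|=1.01167 >1
So |R|<1 on (-3.6000, 0).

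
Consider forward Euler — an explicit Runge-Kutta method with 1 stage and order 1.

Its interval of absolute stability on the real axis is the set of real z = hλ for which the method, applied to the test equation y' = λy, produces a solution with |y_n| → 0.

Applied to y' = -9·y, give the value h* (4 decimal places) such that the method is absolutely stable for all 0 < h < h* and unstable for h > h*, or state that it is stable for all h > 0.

Set f=λy, z=hλ:
  order 1, 1-stage ⇒ R(z)=1+z
  (e.g. R(-1.62)=-0.62000, |R|=0.62000)

Boundary: |R(x)|=1, x<0.
x=-1.62: |R|=0.6200
|R(-2.3)|=1.3000 |R(-2.15)|=1.1500 |R(-1.86)|=0.8600
Bisect:
  x_lo=-2.6340 |R|=1.6340  x_hi=-0.3973 |R|=0.6027
  mid=-1.51564 |R|=0.51564 →hi
  mid=-2.07482 |R|=1.07482 →lo
  mid=-1.79523 |R|=0.79523 →hi
  mid=-1.93502 |R|=0.93502 →hi
  mid=-2.00492 |R|=1.00492 →lo
  mid=-1.96997 |R|=0.96997 →hi
  mid=-1.98745 |R|=0.98745 →hi
  mid=-1.99618 |R|=0.99618 →hi
  mid=-2.00055 |R|=1.00055 →lo
  mid=-1.99837 |R|=0.99837 →hi
  ...
  [-2.00001,-1.99987] ⇒ x*=-2.0000
Interval (-2.0000, 0).

(-2.0000,0); λ=-9 ⇒ h* = 0.2222.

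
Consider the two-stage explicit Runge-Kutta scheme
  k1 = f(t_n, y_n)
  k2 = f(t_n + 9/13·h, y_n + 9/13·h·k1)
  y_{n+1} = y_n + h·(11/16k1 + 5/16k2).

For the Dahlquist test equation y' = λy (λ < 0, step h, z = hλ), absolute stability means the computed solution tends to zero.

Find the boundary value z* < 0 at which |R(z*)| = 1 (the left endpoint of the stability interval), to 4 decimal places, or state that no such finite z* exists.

left endpoint -4.6222.

Set f=λy, z=hλ:
  k1=λy_n ⇒ h·k1=z·y_n;  k2=λ(1+9/13z)y_n ⇒ h·k2=z(1+9/13z)y_n
  y_{n+1}/y_n = 1 + 11/16z + 5/16z(1+9/13z) = 1 + z + 45/208z²
  Hence R(z) = 1 + z + 45/208z².

Find x<0 with |R(x)|<1.
x=-0.53: |R|=0.5308
R=1: x+45/208x²=0 ⇒ x=−208/45=-4.6222; min R=1−1/(4·45/208)=-0.1556>−1
Confirm numerically:
  x=-3.103: |R|=0.01989 <1
  x=-2.399: |R|=0.15388 <1
  x=-2.211: |R|=0.15339 <1
  x=-1.961: |R|=0.12904 <1
  x=-5.149: |R|=1.58681 >1
  x=-4.909: |R|=1.30457 >1
  x=-4.848: |R|=1.23681 >1
Stable set (-4.6222, 0).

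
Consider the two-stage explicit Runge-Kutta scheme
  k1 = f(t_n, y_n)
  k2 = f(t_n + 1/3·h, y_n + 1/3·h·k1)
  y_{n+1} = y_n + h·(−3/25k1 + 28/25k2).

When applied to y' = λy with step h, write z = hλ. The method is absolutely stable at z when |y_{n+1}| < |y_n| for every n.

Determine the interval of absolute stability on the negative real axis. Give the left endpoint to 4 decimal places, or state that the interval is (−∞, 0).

Set f=λy, z=hλ:
  k1=λy_n ⇒ h·k1=z·y_n;  k2=λ(1+1/3z)y_n ⇒ h·k2=z(1+1/3z)y_n
  y_{n+1}/y_n = 1 − 3/25z + 28/25z(1+1/3z) = 1 + z + 28/75z²
  ⇒ R(z) = 1 + z + 28/75z².

Find x<0 with |R(x)|<1.
x=-0.67: |R|=0.4976
R=1: x+28/75x²=0 ⇒ x=−75/28=-2.6786; min R=1−1/(4·28/75)=0.3304>−1
Confirm numerically:
  x=-2.515: |R|=0.84642 <1
  x=-2.174: |R|=0.59048 <1
  x=-2.101: |R|=0.54697 <1
  x=-1.501: |R|=0.34012 <1
  x=-3.205: |R|=1.62989 >1
  x=-3.121: |R|=1.51551 >1
  x=-2.774: |R|=1.09883 >1
Interval (-2.6786, 0).

(-2.6786, 0).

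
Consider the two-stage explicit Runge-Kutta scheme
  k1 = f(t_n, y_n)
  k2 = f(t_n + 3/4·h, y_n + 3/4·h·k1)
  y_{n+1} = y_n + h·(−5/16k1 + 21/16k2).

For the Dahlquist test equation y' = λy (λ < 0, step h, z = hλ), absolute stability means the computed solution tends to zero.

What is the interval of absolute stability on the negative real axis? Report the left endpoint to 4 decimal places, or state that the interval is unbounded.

With y'=λy (z=hλ):
  k1=λy_n ⇒ h·k1=z·y_n;  k2=λ(1+3/4z)y_n ⇒ h·k2=z(1+3/4z)y_n
  y_{n+1}/y_n = 1 − 5/16z + 21/16z(1+3/4z) = 1 + z + 63/64z²
  Hence R(z) = 1 + z + 63/64z².

Find x<0 with |R(x)|<1.
x=-0.55: |R|=0.7478
R=1: x+63/64x²=0 ⇒ x=−64/63=-1.0159; min R=1−1/(4·63/64)=0.7460>−1
Confirm numerically:
  x=-0.931: |R|=0.92222 <1
  x=-0.652: |R|=0.76646 <1
  x=-0.595: |R|=0.75349 <1
  x=-0.556: |R|=0.74831 <1
  x=-1.360: |R|=1.46070 >1
  x=-1.229: |R|=1.25784 >1
Stable set (-1.0159, 0).

z∈(-1.0159,0).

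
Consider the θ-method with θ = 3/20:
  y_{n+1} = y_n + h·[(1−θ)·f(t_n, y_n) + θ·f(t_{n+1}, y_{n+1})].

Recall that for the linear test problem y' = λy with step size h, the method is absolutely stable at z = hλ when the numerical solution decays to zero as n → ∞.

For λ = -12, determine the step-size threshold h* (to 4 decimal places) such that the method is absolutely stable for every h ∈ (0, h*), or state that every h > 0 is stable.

Set f=λy, z=hλ:
  y_{n+1} = y_n + z·[17/20·y_n + 3/20·y_{n+1}] ⇒ (1 − 3/20z)y_{n+1} = (1 + 17/20z)y_n
  so R(z) = (1 + 17/20z)/(1 − 3/20z).

Boundary: |R(x)|=1, x<0.
x=-0.82: |R|=0.2698
R=−1: 1+17/20x = −1+3/20x ⇒ -7/10x=2 ⇒ x=2/(-7/10)=-2.8571
Confirm numerically:
  x=-2.832: |R|=0.98765 <1
  x=-1.870: |R|=0.46037 <1
  x=-1.761: |R|=0.39303 <1
  x=-1.620: |R|=0.30330 <1
  x=-3.007: |R|=1.07229 >1
  x=-2.942: |R|=1.04121 >1
Interval (-2.8571, 0).

(-2.8571,0); λ=-12 ⇒ h* = (20/7)/12 = 0.2381.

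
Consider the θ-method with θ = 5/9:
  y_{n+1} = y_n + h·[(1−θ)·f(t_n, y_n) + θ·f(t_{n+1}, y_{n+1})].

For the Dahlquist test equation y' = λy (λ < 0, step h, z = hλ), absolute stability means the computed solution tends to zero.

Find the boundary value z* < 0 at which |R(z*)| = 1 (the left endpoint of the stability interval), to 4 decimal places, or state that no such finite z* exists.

(−∞, 0) — no finite endpoint.

Test eqn y'=λy, z=hλ:
  y_{n+1} = y_n + z·[4/9·y_n + 5/9·y_{n+1}] ⇒ (1 − 5/9z)y_{n+1} = (1 + 4/9z)y_n
  so R(z) = (1 + 4/9z)/(1 − 5/9z).

Solve |R(x)|<1 on ℝ⁻.
x=-1.36: |R|=0.2253
x=-2: |R|=0.0526
x=-10: |R|=0.5254
x=-100: |R|=0.7682
θ=5/9≥1/2 ⇒ |1+4/9x|<|1−5/9x| ∀x<0 ⇒ interval (−∞,0).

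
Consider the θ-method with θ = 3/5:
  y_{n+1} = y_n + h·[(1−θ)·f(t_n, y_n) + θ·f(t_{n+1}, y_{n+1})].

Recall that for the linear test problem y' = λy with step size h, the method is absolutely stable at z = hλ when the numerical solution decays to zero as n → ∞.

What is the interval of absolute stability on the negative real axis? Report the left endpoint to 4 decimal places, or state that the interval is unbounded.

On y'=λy, z=hλ:
  y_{n+1} = y_n + z·[2/5·y_n + 3/5·y_{n+1}] ⇒ (1 − 3/5z)y_{n+1} = (1 + 2/5z)y_n
  Hence R(z) = (1 + 2/5z)/(1 − 3/5z).

Need |R(x)|<1, x<0.
x=-0.72: |R|=0.4972
x=-2: |R|=0.0909
x=-10: |R|=0.4286
x=-100: |R|=0.6393
θ=3/5≥1/2 ⇒ |1+2/5x|<|1−3/5x| ∀x<0 ⇒ stable on all of ℝ⁻.

interval (−∞, 0).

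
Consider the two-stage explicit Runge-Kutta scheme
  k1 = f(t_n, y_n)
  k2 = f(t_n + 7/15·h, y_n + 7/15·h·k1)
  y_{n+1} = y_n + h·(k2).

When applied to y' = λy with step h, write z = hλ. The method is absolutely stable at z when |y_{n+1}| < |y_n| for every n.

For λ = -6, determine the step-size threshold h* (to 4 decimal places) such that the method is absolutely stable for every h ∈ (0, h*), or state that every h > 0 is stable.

Set f=λy, z=hλ:
  k1=λy_n ⇒ h·k1=z·y_n;  k2=λ(1+7/15z)y_n ⇒ h·k2=z(1+7/15z)y_n
  y_{n+1}/y_n = 1 + z(1+7/15z) = 1 + z + 7/15z²
  Hence R(z) = 1 + z + 7/15z².

Solve |R(x)|<1 on ℝ⁻.
x=-0.77: |R|=0.5067
R=1: x+7/15x²=0 ⇒ x=−15/7=-2.1429; min R=1−1/(4·7/15)=0.4643>−1
Confirm numerically:
  x=-1.869: |R|=0.76114 <1
  x=-1.823: |R|=0.72789 <1
  x=-1.587: |R|=0.58833 <1
  x=-1.371: |R|=0.50617 <1
  x=-2.740: |R|=1.76355 >1
  x=-2.239: |R|=1.10046 >1
Stable set (-2.1429, 0).

(-2.1429,0); λ=-6 ⇒ h* = (15/7)/6 = 0.3571.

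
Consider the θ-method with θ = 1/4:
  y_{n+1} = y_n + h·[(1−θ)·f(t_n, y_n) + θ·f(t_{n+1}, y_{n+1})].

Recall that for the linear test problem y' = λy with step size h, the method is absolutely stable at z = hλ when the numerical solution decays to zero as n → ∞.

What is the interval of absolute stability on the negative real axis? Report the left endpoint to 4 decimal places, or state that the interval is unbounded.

Test eqn y'=λy, z=hλ:
  y_{n+1} = y_n + z·[3/4·y_n + 1/4·y_{n+1}] ⇒ (1 − 1/4z)y_{n+1} = (1 + 3/4z)y_n
  ⇒ R(z) = (1 + 3/4z)/(1 − 1/4z).

Solve |R(x)|<1 on ℝ⁻.
x=-1.79: |R|=0.2366
R=−1: 1+3/4x = −1+1/4x ⇒ -1/2x=2 ⇒ x=2/(-1/2)=-4.0000
Confirm numerically:
  x=-2.461: |R|=0.52360 <1
  x=-1.723: |R|=0.20426 <1
  x=-1.703: |R|=0.19446 <1
  x=-4.569: |R|=1.13280 >1
  x=-4.050: |R|=1.01242 >1
Interval (-4.0000, 0).

z∈(-4.0000,0).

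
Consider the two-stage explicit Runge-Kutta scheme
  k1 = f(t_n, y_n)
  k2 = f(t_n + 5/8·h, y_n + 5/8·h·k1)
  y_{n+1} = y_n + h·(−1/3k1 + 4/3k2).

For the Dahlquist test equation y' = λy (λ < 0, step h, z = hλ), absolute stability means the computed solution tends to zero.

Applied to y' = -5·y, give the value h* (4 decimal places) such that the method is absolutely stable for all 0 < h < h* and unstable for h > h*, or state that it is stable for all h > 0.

With y'=λy (z=hλ):
  k1=λy_n ⇒ h·k1=z·y_n;  k2=λ(1+5/8z)y_n ⇒ h·k2=z(1+5/8z)y_n
  y_{n+1}/y_n = 1 − 1/3z + 4/3z(1+5/8z) = 1 + z + 5/6z²
  Hence R(z) = 1 + z + 5/6z².

Boundary: |R(x)|=1, x<0.
x=-0.63: |R|=0.7007
R=1: x+5/6x²=0 ⇒ x=−6/5=-1.2000; min R=1−1/(4·5/6)=0.7000>−1
Confirm numerically:
  x=-0.978: |R|=0.81907 <1
  x=-0.726: |R|=0.71323 <1
  x=-0.571: |R|=0.70070 <1
  x=-0.537: |R|=0.70331 <1
  x=-1.437: |R|=1.28381 >1
  x=-1.299: |R|=1.10717 >1
  x=-1.294: |R|=1.10136 >1
So |R|<1 on (-1.2000, 0).

(-1.2000,0); λ=-5 ⇒ h* = (6/5)/5 = 0.2400.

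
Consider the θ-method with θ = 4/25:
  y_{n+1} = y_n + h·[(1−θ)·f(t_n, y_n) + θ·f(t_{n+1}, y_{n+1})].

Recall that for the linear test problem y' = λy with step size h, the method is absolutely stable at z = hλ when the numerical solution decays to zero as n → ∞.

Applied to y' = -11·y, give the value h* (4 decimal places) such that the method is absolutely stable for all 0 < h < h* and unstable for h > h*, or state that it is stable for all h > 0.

On y'=λy, z=hλ:
  y_{n+1} = y_n + z·[21/25·y_n + 4/25·y_{n+1}] ⇒ (1 − 4/25z)y_{n+1} = (1 + 21/25z)y_n
  so R(z) = (1 + 21/25z)/(1 − 4/25z).

Solve |R(x)|<1 on ℝ⁻.
x=-1.71: |R|=0.3427
R=−1: 1+21/25x = −1+4/25x ⇒ -17/25x=2 ⇒ x=2/(-17/25)=-2.9412
Confirm numerically:
  x=-2.758: |R|=0.91358 <1
  x=-2.380: |R|=0.72364 <1
  x=-1.725: |R|=0.35188 <1
  x=-3.247: |R|=1.13686 >1
  x=-3.219: |R|=1.12470 >1
  x=-3.195: |R|=1.11421 >1
Interval (-2.9412, 0).

(-2.9412,0); λ=-11 ⇒ h* = (50/17)/11 = 0.2674.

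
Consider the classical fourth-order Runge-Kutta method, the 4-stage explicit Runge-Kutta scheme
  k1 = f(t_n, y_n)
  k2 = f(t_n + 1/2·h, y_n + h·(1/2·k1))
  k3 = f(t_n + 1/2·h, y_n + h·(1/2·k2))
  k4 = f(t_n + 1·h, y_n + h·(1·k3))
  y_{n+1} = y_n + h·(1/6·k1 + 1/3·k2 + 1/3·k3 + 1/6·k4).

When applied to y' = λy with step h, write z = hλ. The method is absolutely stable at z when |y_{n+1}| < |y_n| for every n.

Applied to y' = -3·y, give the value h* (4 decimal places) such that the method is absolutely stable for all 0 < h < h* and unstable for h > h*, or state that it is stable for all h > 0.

(-2.7853,0); λ=-3 ⇒ h* = 0.9284.

Test eqn y'=λy, z=hλ:
  order 4, 4-stage ⇒ R(z)=1+z+z^2/2+z^3/6+z^4/24
  (e.g. R(-1.1)=0.34417, |R|=0.34417)

Need |R(x)|<1, x<0.
x=-1.1: |R|=0.3442
|R(-2.56)|=0.7102 |R(-1.84)|=0.2921 |R(-0.74)|=0.4788
Bisect:
  x_lo=-3.1872 |R|=1.7954  x_hi=-0.2383 |R|=0.7880
  mid=-1.71275 |R|=0.27517 →hi
  mid=-2.44998 |R|=0.60146 →hi
  mid=-2.81859 |R|=1.05137 →lo
  mid=-2.63428 |R|=0.79519 →hi
  mid=-2.72643 |R|=0.91483 →hi
  mid=-2.77251 |R|=0.98090 →hi
  mid=-2.79555 |R|=1.01557 →lo
  mid=-2.78403 |R|=0.99810 →hi
  mid=-2.78979 |R|=1.00680 →lo
  mid=-2.78691 |R|=1.00244 →lo
  ...
  [-2.78547,-2.78529] ⇒ x*=-2.7853
So |R|<1 on (-2.7853, 0).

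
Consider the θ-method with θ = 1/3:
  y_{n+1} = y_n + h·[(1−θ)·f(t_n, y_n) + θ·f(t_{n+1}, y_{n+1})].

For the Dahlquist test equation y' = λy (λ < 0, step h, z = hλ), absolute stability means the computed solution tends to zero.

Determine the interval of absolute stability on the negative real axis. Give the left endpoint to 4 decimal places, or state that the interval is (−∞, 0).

(-6.0000, 0).

Test eqn y'=λy, z=hλ:
  y_{n+1} = y_n + z·[2/3·y_n + 1/3·y_{n+1}] ⇒ (1 − 1/3z)y_{n+1} = (1 + 2/3z)y_n
  ⇒ R(z) = (1 + 2/3z)/(1 − 1/3z).

Find x<0 with |R(x)|<1.
x=-0.34: |R|=0.6946
R=−1: 1+2/3x = −1+1/3x ⇒ -1/3x=2 ⇒ x=2/(-1/3)=-6.0000
Confirm numerically:
  x=-5.908: |R|=0.98967 <1
  x=-4.991: |R|=0.87373 <1
  x=-3.446: |R|=0.60379 <1
  x=-6.296: |R|=1.03184 >1
  x=-6.182: |R|=1.01982 >1
So |R|<1 on (-6.0000, 0).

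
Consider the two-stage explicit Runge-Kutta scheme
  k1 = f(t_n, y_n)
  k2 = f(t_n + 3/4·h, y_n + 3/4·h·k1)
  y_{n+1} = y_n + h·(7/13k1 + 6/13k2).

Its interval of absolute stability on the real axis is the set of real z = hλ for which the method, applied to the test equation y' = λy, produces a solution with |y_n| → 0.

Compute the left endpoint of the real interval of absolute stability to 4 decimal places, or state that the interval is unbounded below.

Test eqn y'=λy, z=hλ:
  k1=λy_n ⇒ h·k1=z·y_n;  k2=λ(1+3/4z)y_n ⇒ h·k2=z(1+3/4z)y_n
  y_{n+1}/y_n = 1 + 7/13z + 6/13z(1+3/4z) = 1 + z + 9/26z²
  R(z) = 1 + z + 9/26z².

Solve |R(x)|<1 on ℝ⁻.
x=-1.24: |R|=0.2922
R=1: x+9/26x²=0 ⇒ x=−26/9=-2.8889; min R=1−1/(4·9/26)=0.2778>−1
Confirm numerically:
  x=-2.314: |R|=0.53951 <1
  x=-1.918: |R|=0.35540 <1
  x=-1.333: |R|=0.28208 <1
  x=-1.237: |R|=0.29267 <1
  x=-3.477: |R|=1.70784 >1
  x=-3.423: |R|=1.63286 >1
  x=-3.265: |R|=1.42508 >1
So |R|<1 on (-2.8889, 0).

z* = -2.8889.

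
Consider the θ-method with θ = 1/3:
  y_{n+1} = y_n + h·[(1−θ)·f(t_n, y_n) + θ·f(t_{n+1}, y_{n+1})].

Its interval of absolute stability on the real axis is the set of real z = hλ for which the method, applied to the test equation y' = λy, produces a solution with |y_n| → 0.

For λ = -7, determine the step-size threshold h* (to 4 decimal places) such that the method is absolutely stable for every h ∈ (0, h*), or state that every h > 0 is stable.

With y'=λy (z=hλ):
  y_{n+1} = y_n + z·[2/3·y_n + 1/3·y_{n+1}] ⇒ (1 − 1/3z)y_{n+1} = (1 + 2/3z)y_n
  ⇒ R(z) = (1 + 2/3z)/(1 − 1/3z).

Find x<0 with |R(x)|<1.
x=-1.37: |R|=0.0595
R=−1: 1+2/3x = −1+1/3x ⇒ -1/3x=2 ⇒ x=2/(-1/3)=-6.0000
Confirm numerically:
  x=-5.642: |R|=0.95857 <1
  x=-4.266: |R|=0.76135 <1
  x=-4.207: |R|=0.75121 <1
  x=-6.569: |R|=1.05946 >1
  x=-6.469: |R|=1.04953 >1
  x=-6.414: |R|=1.04398 >1
Interval (-6.0000, 0).

(-6.0000,0); λ=-7 ⇒ h* = (6)/7 = 0.8571.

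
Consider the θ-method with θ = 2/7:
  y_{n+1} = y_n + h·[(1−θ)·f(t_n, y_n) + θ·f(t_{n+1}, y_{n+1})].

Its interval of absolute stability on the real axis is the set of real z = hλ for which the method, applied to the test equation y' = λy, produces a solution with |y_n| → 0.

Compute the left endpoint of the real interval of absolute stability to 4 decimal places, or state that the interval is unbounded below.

With y'=λy (z=hλ):
  y_{n+1} = y_n + z·[5/7·y_n + 2/7·y_{n+1}] ⇒ (1 − 2/7z)y_{n+1} = (1 + 5/7z)y_n
  so R(z) = (1 + 5/7z)/(1 − 2/7z).

Need |R(x)|<1, x<0.
x=-0.85: |R|=0.3161
R=−1: 1+5/7x = −1+2/7x ⇒ -3/7x=2 ⇒ x=2/(-3/7)=-4.6667
Confirm numerically:
  x=-4.396: |R|=0.94858 <1
  x=-3.142: |R|=0.65568 <1
  x=-2.709: |R|=0.52706 <1
  x=-2.352: |R|=0.40670 <1
  x=-4.970: |R|=1.05372 >1
  x=-4.765: |R|=1.01785 >1
So |R|<1 on (-4.6667, 0).

z* = -4.6667.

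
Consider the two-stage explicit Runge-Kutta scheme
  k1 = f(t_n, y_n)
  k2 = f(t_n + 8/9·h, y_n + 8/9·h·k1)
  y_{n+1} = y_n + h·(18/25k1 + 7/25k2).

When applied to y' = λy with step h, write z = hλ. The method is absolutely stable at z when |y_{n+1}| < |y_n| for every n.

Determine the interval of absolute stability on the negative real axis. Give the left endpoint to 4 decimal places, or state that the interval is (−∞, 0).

With y'=λy (z=hλ):
  k1=λy_n ⇒ h·k1=z·y_n;  k2=λ(1+8/9z)y_n ⇒ h·k2=z(1+8/9z)y_n
  y_{n+1}/y_n = 1 + 18/25z + 7/25z(1+8/9z) = 1 + z + 56/225z²
  ⇒ R(z) = 1 + z + 56/225z².

Boundary: |R(x)|=1, x<0.
x=-0.74: |R|=0.3963
R=1: x+56/225x²=0 ⇒ x=−225/56=-4.0179; min R=1−1/(4·56/225)=-0.0045>−1
Confirm numerically:
  x=-3.544: |R|=0.58203 <1
  x=-2.630: |R|=0.09154 <1
  x=-2.269: |R|=0.01237 <1
  x=-1.947: |R|=0.00351 <1
  x=-4.399: |R|=1.41730 >1
  x=-4.305: |R|=1.30766 >1
  x=-4.128: |R|=1.11316 >1
Interval (-4.0179, 0).

(-4.0179, 0).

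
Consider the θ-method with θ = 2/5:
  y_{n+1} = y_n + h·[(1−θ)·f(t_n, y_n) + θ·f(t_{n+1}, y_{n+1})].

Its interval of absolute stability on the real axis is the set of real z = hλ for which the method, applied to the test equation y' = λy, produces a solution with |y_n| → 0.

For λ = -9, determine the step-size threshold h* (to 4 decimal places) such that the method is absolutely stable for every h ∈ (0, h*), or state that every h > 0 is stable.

With y'=λy (z=hλ):
  y_{n+1} = y_n + z·[3/5·y_n + 2/5·y_{n+1}] ⇒ (1 − 2/5z)y_{n+1} = (1 + 3/5z)y_n
  R(z) = (1 + 3/5z)/(1 − 2/5z).

Boundary: |R(x)|=1, x<0.
x=-1.61: |R|=0.0207
R=−1: 1+3/5x = −1+2/5x ⇒ -1/5x=2 ⇒ x=2/(-1/5)=-10.0000
Confirm numerically:
  x=-8.649: |R|=0.93941 <1
  x=-5.984: |R|=0.76332 <1
  x=-4.159: |R|=0.56142 <1
  x=-10.205: |R|=1.00807 >1
  x=-10.082: |R|=1.00326 >1
Interval (-10.0000, 0).

(-10.0000,0); λ=-9 ⇒ h* = (10)/9 = 1.1111.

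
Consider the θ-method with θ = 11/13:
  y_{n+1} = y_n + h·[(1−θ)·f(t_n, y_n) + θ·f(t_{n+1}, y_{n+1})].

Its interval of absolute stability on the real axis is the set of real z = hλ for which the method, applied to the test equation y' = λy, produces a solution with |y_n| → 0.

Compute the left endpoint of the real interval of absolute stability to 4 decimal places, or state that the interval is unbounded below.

(−∞, 0) — no finite endpoint.

Test eqn y'=λy, z=hλ:
  y_{n+1} = y_n + z·[2/13·y_n + 11/13·y_{n+1}] ⇒ (1 − 11/13z)y_{n+1} = (1 + 2/13z)y_n
  Hence R(z) = (1 + 2/13z)/(1 − 11/13z).

Solve |R(x)|<1 on ℝ⁻.
x=-0.6: |R|=0.6020
x=-2: |R|=0.2571
x=-10: |R|=0.0569
x=-100: |R|=0.1680
θ=11/13≥1/2 ⇒ |1+2/13x|<|1−11/13x| ∀x<0 ⇒ stable on all of ℝ⁻.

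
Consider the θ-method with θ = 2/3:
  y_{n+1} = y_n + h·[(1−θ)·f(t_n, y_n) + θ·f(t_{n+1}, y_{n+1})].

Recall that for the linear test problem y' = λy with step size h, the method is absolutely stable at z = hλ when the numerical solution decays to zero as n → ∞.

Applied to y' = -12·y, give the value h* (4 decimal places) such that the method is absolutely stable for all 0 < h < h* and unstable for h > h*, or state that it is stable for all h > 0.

interval (−∞, 0). Any h>0 works for λ=-12.

Set f=λy, z=hλ:
  y_{n+1} = y_n + z·[1/3·y_n + 2/3·y_{n+1}] ⇒ (1 − 2/3z)y_{n+1} = (1 + 1/3z)y_n
  so R(z) = (1 + 1/3z)/(1 − 2/3z).

Find x<0 with |R(x)|<1.
x=-0.68: |R|=0.5321
x=-2: |R|=0.1429
x=-10: |R|=0.3043
x=-100: |R|=0.4778
θ=2/3≥1/2 ⇒ |1+1/3x|<|1−2/3x| ∀x<0 ⇒ unbounded interval.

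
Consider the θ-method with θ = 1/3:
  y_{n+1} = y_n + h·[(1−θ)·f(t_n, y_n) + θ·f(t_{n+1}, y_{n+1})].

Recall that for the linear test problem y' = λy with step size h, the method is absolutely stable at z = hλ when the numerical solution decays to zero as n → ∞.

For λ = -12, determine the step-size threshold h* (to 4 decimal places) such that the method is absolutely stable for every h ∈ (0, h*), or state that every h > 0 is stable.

(-6.0000,0); λ=-12 ⇒ h* = (6)/12 = 0.5000.

Set f=λy, z=hλ:
  y_{n+1} = y_n + z·[2/3·y_n + 1/3·y_{n+1}] ⇒ (1 − 1/3z)y_{n+1} = (1 + 2/3z)y_n
  so R(z) = (1 + 2/3z)/(1 − 1/3z).

Find x<0 with |R(x)|<1.
x=-0.99: |R|=0.2556
R=−1: 1+2/3x = −1+1/3x ⇒ -1/3x=2 ⇒ x=2/(-1/3)=-6.0000
Confirm numerically:
  x=-4.882: |R|=0.85816 <1
  x=-2.640: |R|=0.40426 <1
  x=-2.469: |R|=0.35436 <1
  x=-6.555: |R|=1.05808 >1
  x=-6.388: |R|=1.04133 >1
Stable set (-6.0000, 0).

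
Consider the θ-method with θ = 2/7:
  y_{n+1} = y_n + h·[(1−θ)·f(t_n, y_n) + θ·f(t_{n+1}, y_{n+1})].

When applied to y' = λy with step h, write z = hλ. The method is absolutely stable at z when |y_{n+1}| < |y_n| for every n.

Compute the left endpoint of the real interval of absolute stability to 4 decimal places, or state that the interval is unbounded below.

z* = -4.6667.

Test eqn y'=λy, z=hλ:
  y_{n+1} = y_n + z·[5/7·y_n + 2/7·y_{n+1}] ⇒ (1 − 2/7z)y_{n+1} = (1 + 5/7z)y_n
  ⇒ R(z) = (1 + 5/7z)/(1 − 2/7z).

Find x<0 with |R(x)|<1.
x=-0.49: |R|=0.5702
R=−1: 1+5/7x = −1+2/7x ⇒ -3/7x=2 ⇒ x=2/(-3/7)=-4.6667
Confirm numerically:
  x=-4.556: |R|=0.97939 <1
  x=-4.101: |R|=0.88837 <1
  x=-3.963: |R|=0.85857 <1
  x=-2.815: |R|=0.56017 <1
  x=-5.101: |R|=1.07575 >1
  x=-4.842: |R|=1.03153 >1
Stable set (-4.6667, 0).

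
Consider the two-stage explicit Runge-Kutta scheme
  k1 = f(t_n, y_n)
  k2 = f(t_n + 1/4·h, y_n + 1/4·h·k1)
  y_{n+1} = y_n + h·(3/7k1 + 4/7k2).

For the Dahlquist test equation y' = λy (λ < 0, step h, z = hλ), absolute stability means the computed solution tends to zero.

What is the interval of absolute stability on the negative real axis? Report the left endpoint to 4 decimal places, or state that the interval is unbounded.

(-7.0000, 0).

On y'=λy, z=hλ:
  k1=λy_n ⇒ h·k1=z·y_n;  k2=λ(1+1/4z)y_n ⇒ h·k2=z(1+1/4z)y_n
  y_{n+1}/y_n = 1 + 3/7z + 4/7z(1+1/4z) = 1 + z + 1/7z²
  ⇒ R(z) = 1 + z + 1/7z².

Find x<0 with |R(x)|<1.
x=-0.97: |R|=0.1644
R=1: x+1/7x²=0 ⇒ x=−7=-7.0000; min R=1−1/(4·1/7)=-0.7500>−1
Confirm numerically:
  x=-6.495: |R|=0.53143 <1
  x=-6.388: |R|=0.44151 <1
  x=-6.125: |R|=0.23438 <1
  x=-2.903: |R|=0.69908 <1
  x=-7.477: |R|=1.50950 >1
  x=-7.318: |R|=1.33245 >1
  x=-7.179: |R|=1.18358 >1
So |R|<1 on (-7.0000, 0).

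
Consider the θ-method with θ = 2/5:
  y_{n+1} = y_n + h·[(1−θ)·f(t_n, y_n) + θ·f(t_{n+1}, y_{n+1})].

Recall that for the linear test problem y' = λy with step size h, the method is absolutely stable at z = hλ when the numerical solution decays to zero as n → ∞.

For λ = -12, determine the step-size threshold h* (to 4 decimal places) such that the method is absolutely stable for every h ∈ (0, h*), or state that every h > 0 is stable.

(-10.0000,0); λ=-12 ⇒ h* = (10)/12 = 0.8333.

With y'=λy (z=hλ):
  y_{n+1} = y_n + z·[3/5·y_n + 2/5·y_{n+1}] ⇒ (1 − 2/5z)y_{n+1} = (1 + 3/5z)y_n
  so R(z) = (1 + 3/5z)/(1 − 2/5z).

Boundary: |R(x)|=1, x<0.
x=-0.64: |R|=0.4904
R=−1: 1+3/5x = −1+2/5x ⇒ -1/5x=2 ⇒ x=2/(-1/5)=-10.0000
Confirm numerically:
  x=-9.743: |R|=0.98950 <1
  x=-8.918: |R|=0.95262 <1
  x=-8.274: |R|=0.91990 <1
  x=-8.037: |R|=0.90685 <1
  x=-10.393: |R|=1.01524 >1
  x=-10.310: |R|=1.01210 >1
Stable set (-10.0000, 0).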